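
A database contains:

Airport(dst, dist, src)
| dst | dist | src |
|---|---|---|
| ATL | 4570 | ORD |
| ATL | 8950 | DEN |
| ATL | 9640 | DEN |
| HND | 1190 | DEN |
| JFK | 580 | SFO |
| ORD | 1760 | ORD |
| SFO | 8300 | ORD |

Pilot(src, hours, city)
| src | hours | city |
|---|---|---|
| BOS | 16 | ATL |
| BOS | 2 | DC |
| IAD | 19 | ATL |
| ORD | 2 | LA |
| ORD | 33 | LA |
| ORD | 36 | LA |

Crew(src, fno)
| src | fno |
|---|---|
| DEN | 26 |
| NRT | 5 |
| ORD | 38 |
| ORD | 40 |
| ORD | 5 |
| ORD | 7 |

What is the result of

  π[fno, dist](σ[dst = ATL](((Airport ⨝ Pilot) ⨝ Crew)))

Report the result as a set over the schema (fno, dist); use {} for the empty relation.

{(38, 4570), (40, 4570), (5, 4570), (7, 4570)}

Joining Airport and Pilot on src yields {(ATL, 4570, ORD, 2, LA), (ATL, 4570, ORD, 33, LA), (ATL, 4570, ORD, 36, LA), (ORD, 1760, ORD, 2, LA), (ORD, 1760, ORD, 33, LA), (ORD, 1760, ORD, 36, LA), (SFO, 8300, ORD, 2, LA), (SFO, 8300, ORD, 33, LA), (SFO, 8300, ORD, 36, LA)}.
Joining (Airport ⨝ Pilot) and Crew on src yields {(ATL, 4570, ORD, 2, LA, 38), (ATL, 4570, ORD, 2, LA, 40), (ATL, 4570, ORD, 2, LA, 5), (ATL, 4570, ORD, 2, LA, 7), (ATL, 4570, ORD, 33, LA, 38), (ATL, 4570, ORD, 33, LA, 40), (ATL, 4570, ORD, 33, LA, 5), (ATL, 4570, ORD, 33, LA, 7), (ATL, 4570, ORD, 36, LA, 38), (ATL, 4570, ORD, 36, LA, 40), (ATL, 4570, ORD, 36, LA, 5), (ATL, 4570, ORD, 36, LA, 7), (ORD, 1760, ORD, 2, LA, 38), (ORD, 1760, ORD, 2, LA, 40), (ORD, 1760, ORD, 2, LA, 5), (ORD, 1760, ORD, 2, LA, 7), (ORD, 1760, ORD, 33, LA, 38), (ORD, 1760, ORD, 33, LA, 40), (ORD, 1760, ORD, 33, LA, 5), (ORD, 1760, ORD, 33, LA, 7), (ORD, 1760, ORD, 36, LA, 38), (ORD, 1760, ORD, 36, LA, 40), (ORD, 1760, ORD, 36, LA, 5), (ORD, 1760, ORD, 36, LA, 7), (SFO, 8300, ORD, 2, LA, 38), (SFO, 8300, ORD, 2, LA, 40), (SFO, 8300, ORD, 2, LA, 5), (SFO, 8300, ORD, 2, LA, 7), (SFO, 8300, ORD, 33, LA, 38), (SFO, 8300, ORD, 33, LA, 40), (SFO, 8300, ORD, 33, LA, 5), (SFO, 8300, ORD, 33, LA, 7), (SFO, 8300, ORD, 36, LA, 38), (SFO, 8300, ORD, 36, LA, 40), (SFO, 8300, ORD, 36, LA, 5), (SFO, 8300, ORD, 36, LA, 7)}.
Filtering on dst = ATL leaves {(ATL, 4570, ORD, 2, LA, 38), (ATL, 4570, ORD, 2, LA, 40), (ATL, 4570, ORD, 2, LA, 5), (ATL, 4570, ORD, 2, LA, 7), (ATL, 4570, ORD, 33, LA, 38), (ATL, 4570, ORD, 33, LA, 40), (ATL, 4570, ORD, 33, LA, 5), (ATL, 4570, ORD, 33, LA, 7), (ATL, 4570, ORD, 36, LA, 38), (ATL, 4570, ORD, 36, LA, 40), (ATL, 4570, ORD, 36, LA, 5), (ATL, 4570, ORD, 36, LA, 7)}.
π[fno, dist]: project onto (fno, dist) (8 duplicate(s) eliminated) → {(38, 4570), (40, 4570), (5, 4570), (7, 4570)}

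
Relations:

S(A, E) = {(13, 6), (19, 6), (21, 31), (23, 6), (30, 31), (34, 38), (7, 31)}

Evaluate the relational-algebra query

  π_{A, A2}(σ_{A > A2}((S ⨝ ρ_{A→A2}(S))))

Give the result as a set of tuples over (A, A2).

{(19, 13), (21, 7), (23, 13), (23, 19), (30, 21), (30, 7)}

ρ[A→A2]: schema becomes (A2, E); tuples unchanged.
Joining S and ρ_{A→A2}(S) on E yields {(13, 6, 13), (13, 6, 19), (13, 6, 23), (19, 6, 13), (19, 6, 19), (19, 6, 23), (21, 31, 21), (21, 31, 30), (21, 31, 7), (23, 6, 13), (23, 6, 19), (23, 6, 23), (30, 31, 21), (30, 31, 30), (30, 31, 7), (34, 38, 34), (7, 31, 21), (7, 31, 30), (7, 31, 7)}.
Apply σ_{A > A2}; surviving tuples: {(19, 6, 13), (21, 31, 7), (23, 6, 13), (23, 6, 19), (30, 31, 21), (30, 31, 7)}
Projecting to A, A2: {(19, 13), (21, 7), (23, 13), (23, 19), (30, 21), (30, 7)}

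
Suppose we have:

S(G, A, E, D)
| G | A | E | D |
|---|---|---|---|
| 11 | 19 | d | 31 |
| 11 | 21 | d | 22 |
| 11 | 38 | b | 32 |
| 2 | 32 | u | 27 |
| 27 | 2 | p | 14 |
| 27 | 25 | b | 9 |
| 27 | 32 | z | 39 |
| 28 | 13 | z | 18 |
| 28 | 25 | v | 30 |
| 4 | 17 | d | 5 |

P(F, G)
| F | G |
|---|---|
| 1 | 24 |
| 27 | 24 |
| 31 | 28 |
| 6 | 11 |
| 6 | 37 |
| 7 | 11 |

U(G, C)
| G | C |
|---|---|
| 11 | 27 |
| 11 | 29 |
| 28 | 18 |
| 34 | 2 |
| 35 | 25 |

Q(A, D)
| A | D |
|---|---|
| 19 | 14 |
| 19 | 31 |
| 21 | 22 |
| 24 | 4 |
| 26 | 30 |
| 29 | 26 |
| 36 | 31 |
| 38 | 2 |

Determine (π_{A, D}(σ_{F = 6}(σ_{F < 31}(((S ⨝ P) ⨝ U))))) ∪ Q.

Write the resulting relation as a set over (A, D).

S ⋈ P (natural join on G): {(11, 19, d, 31, 6), (11, 19, d, 31, 7), (11, 21, d, 22, 6), (11, 21, d, 22, 7), (11, 38, b, 32, 6), (11, 38, b, 32, 7), (28, 13, z, 18, 31), (28, 25, v, 30, 31)}
(S ⨝ P) ⋈ U (natural join on G): {(11, 19, d, 31, 6, 27), (11, 19, d, 31, 6, 29), (11, 19, d, 31, 7, 27), (11, 19, d, 31, 7, 29), (11, 21, d, 22, 6, 27), (11, 21, d, 22, 6, 29), (11, 21, d, 22, 7, 27), (11, 21, d, 22, 7, 29), (11, 38, b, 32, 6, 27), (11, 38, b, 32, 6, 29), (11, 38, b, 32, 7, 27), (11, 38, b, 32, 7, 29), (28, 13, z, 18, 31, 18), (28, 25, v, 30, 31, 18)}
Apply σ_{F < 31}; surviving tuples: {(11, 19, d, 31, 6, 27), (11, 19, d, 31, 6, 29), (11, 19, d, 31, 7, 27), (11, 19, d, 31, 7, 29), (11, 21, d, 22, 6, 27), (11, 21, d, 22, 6, 29), (11, 21, d, 22, 7, 27), (11, 21, d, 22, 7, 29), (11, 38, b, 32, 6, 27), (11, 38, b, 32, 6, 29), (11, 38, b, 32, 7, 27), (11, 38, b, 32, 7, 29)}
Apply σ_{F = 6}; surviving tuples: {(11, 19, d, 31, 6, 27), (11, 19, d, 31, 6, 29), (11, 21, d, 22, 6, 27), (11, 21, d, 22, 6, 29), (11, 38, b, 32, 6, 27), (11, 38, b, 32, 6, 29)}
Keep only column(s) A, D (3 duplicate(s) eliminated): {(19, 31), (21, 22), (38, 32)}
Union: {(19, 31), (21, 22), (38, 32)} with {(19, 14), (19, 31), (21, 22), (24, 4), (26, 30), (29, 26), (36, 31), (38, 2)} → {(19, 14), (19, 31), (21, 22), (24, 4), (26, 30), (29, 26), (36, 31), (38, 2), (38, 32)}

{(19, 14), (19, 31), (21, 22), (24, 4), (26, 30), (29, 26), (36, 31), (38, 2), (38, 32)}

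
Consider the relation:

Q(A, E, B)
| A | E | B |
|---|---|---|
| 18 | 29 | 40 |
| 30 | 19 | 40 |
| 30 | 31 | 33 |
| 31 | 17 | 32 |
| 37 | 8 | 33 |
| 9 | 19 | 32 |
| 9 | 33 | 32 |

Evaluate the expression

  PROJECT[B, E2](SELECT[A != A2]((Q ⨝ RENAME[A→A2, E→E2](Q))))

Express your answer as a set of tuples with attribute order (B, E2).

{(32, 17), (32, 19), (32, 33), (33, 31), (33, 8), (40, 19), (40, 29)}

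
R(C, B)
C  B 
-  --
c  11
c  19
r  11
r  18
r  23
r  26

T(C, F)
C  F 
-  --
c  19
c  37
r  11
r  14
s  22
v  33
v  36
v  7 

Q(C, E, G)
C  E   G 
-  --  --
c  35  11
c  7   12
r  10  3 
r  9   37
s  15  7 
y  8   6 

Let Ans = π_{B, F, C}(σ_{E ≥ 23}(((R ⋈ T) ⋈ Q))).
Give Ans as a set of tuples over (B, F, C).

{(11, 19, c), (11, 37, c), (19, 19, c), (19, 37, c)}

Natural join on C: {(c, 11, 19), (c, 11, 37), (c, 19, 19), (c, 19, 37), (r, 11, 11), (r, 11, 14), (r, 18, 11), (r, 18, 14), (r, 23, 11), (r, 23, 14), (r, 26, 11), (r, 26, 14)}
Natural join on C: {(c, 11, 19, 35, 11), (c, 11, 19, 7, 12), (c, 11, 37, 35, 11), (c, 11, 37, 7, 12), (c, 19, 19, 35, 11), (c, 19, 19, 7, 12), (c, 19, 37, 35, 11), (c, 19, 37, 7, 12), (r, 11, 11, 10, 3), (r, 11, 11, 9, 37), (r, 11, 14, 10, 3), (r, 11, 14, 9, 37), (r, 18, 11, 10, 3), (r, 18, 11, 9, 37), (r, 18, 14, 10, 3), (r, 18, 14, 9, 37), (r, 23, 11, 10, 3), (r, 23, 11, 9, 37), (r, 23, 14, 10, 3), (r, 23, 14, 9, 37), (r, 26, 11, 10, 3), (r, 26, 11, 9, 37), (r, 26, 14, 10, 3), (r, 26, 14, 9, 37)}
σ[E ≥ 23]: keep tuples satisfying E ≥ 23 → {(c, 11, 19, 35, 11), (c, 11, 37, 35, 11), (c, 19, 19, 35, 11), (c, 19, 37, 35, 11)}
π[B, F, C]: project onto (B, F, C) → {(11, 19, c), (11, 37, c), (19, 19, c), (19, 37, c)}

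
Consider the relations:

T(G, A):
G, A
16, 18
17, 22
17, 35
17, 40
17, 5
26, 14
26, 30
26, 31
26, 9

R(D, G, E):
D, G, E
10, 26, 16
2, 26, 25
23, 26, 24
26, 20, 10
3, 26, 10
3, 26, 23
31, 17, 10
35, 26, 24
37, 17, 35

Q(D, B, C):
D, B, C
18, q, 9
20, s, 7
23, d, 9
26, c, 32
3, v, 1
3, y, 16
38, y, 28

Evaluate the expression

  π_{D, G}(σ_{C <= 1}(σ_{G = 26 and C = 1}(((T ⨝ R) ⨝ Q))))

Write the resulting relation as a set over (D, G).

Joining T and R on G yields {(17, 22, 31, 10), (17, 22, 37, 35), (17, 35, 31, 10), (17, 35, 37, 35), (17, 40, 31, 10), (17, 40, 37, 35), (17, 5, 31, 10), (17, 5, 37, 35), (26, 14, 10, 16), (26, 14, 2, 25), (26, 14, 23, 24), (26, 14, 3, 10), (26, 14, 3, 23), (26, 14, 35, 24), (26, 30, 10, 16), (26, 30, 2, 25), (26, 30, 23, 24), (26, 30, 3, 10), (26, 30, 3, 23), (26, 30, 35, 24), (26, 31, 10, 16), (26, 31, 2, 25), (26, 31, 23, 24), (26, 31, 3, 10), (26, 31, 3, 23), (26, 31, 35, 24), (26, 9, 10, 16), (26, 9, 2, 25), (26, 9, 23, 24), (26, 9, 3, 10), (26, 9, 3, 23), (26, 9, 35, 24)}.
Joining (T ⨝ R) and Q on D yields {(26, 14, 23, 24, d, 9), (26, 14, 3, 10, v, 1), (26, 14, 3, 10, y, 16), (26, 14, 3, 23, v, 1), (26, 14, 3, 23, y, 16), (26, 30, 23, 24, d, 9), (26, 30, 3, 10, v, 1), (26, 30, 3, 10, y, 16), (26, 30, 3, 23, v, 1), (26, 30, 3, 23, y, 16), (26, 31, 23, 24, d, 9), (26, 31, 3, 10, v, 1), (26, 31, 3, 10, y, 16), (26, 31, 3, 23, v, 1), (26, 31, 3, 23, y, 16), (26, 9, 23, 24, d, 9), (26, 9, 3, 10, v, 1), (26, 9, 3, 10, y, 16), (26, 9, 3, 23, v, 1), (26, 9, 3, 23, y, 16)}.
Apply σ_{G = 26 and C = 1}; surviving tuples: {(26, 14, 3, 10, v, 1), (26, 14, 3, 23, v, 1), (26, 30, 3, 10, v, 1), (26, 30, 3, 23, v, 1), (26, 31, 3, 10, v, 1), (26, 31, 3, 23, v, 1), (26, 9, 3, 10, v, 1), (26, 9, 3, 23, v, 1)}
Apply σ_{C <= 1}; surviving tuples: {(26, 14, 3, 10, v, 1), (26, 14, 3, 23, v, 1), (26, 30, 3, 10, v, 1), (26, 30, 3, 23, v, 1), (26, 31, 3, 10, v, 1), (26, 31, 3, 23, v, 1), (26, 9, 3, 10, v, 1), (26, 9, 3, 23, v, 1)}
π[D, G]: project onto (D, G) (7 duplicate(s) eliminated) → {(3, 26)}

{(3, 26)}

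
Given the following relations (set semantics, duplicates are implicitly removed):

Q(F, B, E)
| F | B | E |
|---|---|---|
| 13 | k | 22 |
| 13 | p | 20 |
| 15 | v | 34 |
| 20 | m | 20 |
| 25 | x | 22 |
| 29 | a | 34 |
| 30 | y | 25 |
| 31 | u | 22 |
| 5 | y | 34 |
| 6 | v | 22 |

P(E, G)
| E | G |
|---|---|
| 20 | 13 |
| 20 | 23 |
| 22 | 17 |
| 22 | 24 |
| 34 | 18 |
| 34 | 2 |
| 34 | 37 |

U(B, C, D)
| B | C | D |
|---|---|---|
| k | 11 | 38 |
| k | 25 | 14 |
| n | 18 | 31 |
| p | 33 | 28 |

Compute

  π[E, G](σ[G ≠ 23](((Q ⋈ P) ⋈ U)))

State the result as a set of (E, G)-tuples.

{(20, 13), (22, 17), (22, 24)}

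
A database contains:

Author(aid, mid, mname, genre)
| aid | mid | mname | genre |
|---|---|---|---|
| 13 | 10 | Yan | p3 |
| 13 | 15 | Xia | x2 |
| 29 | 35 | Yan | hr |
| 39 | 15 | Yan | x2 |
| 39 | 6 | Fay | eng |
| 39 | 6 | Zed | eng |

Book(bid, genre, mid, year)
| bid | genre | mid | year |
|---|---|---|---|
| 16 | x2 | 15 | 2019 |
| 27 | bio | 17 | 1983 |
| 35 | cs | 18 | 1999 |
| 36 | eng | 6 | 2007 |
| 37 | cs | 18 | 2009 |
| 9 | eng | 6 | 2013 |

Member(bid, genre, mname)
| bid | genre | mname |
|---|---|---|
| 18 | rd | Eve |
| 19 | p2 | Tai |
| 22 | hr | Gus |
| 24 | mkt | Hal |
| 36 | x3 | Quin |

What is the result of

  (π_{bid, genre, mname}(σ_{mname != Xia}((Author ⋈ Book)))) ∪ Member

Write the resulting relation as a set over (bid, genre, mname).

Joining Author and Book on mid, genre yields {(13, 15, Xia, x2, 16, 2019), (39, 15, Yan, x2, 16, 2019), (39, 6, Fay, eng, 36, 2007), (39, 6, Fay, eng, 9, 2013), (39, 6, Zed, eng, 36, 2007), (39, 6, Zed, eng, 9, 2013)}.
Selection mname != Xia: {(39, 15, Yan, x2, 16, 2019), (39, 6, Fay, eng, 36, 2007), (39, 6, Fay, eng, 9, 2013), (39, 6, Zed, eng, 36, 2007), (39, 6, Zed, eng, 9, 2013)}
π[bid, genre, mname]: project onto (bid, genre, mname) → {(16, x2, Yan), (36, eng, Fay), (36, eng, Zed), (9, eng, Fay), (9, eng, Zed)}
Union: {(16, x2, Yan), (36, eng, Fay), (36, eng, Zed), (9, eng, Fay), (9, eng, Zed)} with {(18, rd, Eve), (19, p2, Tai), (22, hr, Gus), (24, mkt, Hal), (36, x3, Quin)} → {(16, x2, Yan), (18, rd, Eve), (19, p2, Tai), (22, hr, Gus), (24, mkt, Hal), (36, eng, Fay), (36, eng, Zed), (36, x3, Quin), (9, eng, Fay), (9, eng, Zed)}

{(16, x2, Yan), (18, rd, Eve), (19, p2, Tai), (22, hr, Gus), (24, mkt, Hal), (36, eng, Fay), (36, eng, Zed), (36, x3, Quin), (9, eng, Fay), (9, eng, Zed)}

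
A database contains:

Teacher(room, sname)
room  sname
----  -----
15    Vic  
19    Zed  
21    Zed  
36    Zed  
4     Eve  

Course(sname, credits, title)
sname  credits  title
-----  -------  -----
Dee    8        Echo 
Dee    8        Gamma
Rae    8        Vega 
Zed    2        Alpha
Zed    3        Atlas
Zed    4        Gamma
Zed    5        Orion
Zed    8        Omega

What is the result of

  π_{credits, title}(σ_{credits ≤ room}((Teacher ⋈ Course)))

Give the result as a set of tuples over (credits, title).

Teacher ⋈ Course (natural join on sname): {(19, Zed, 2, Alpha), (19, Zed, 3, Atlas), (19, Zed, 4, Gamma), (19, Zed, 5, Orion), (19, Zed, 8, Omega), (21, Zed, 2, Alpha), (21, Zed, 3, Atlas), (21, Zed, 4, Gamma), (21, Zed, 5, Orion), (21, Zed, 8, Omega), (36, Zed, 2, Alpha), (36, Zed, 3, Atlas), (36, Zed, 4, Gamma), (36, Zed, 5, Orion), (36, Zed, 8, Omega)}
Filtering on credits ≤ room leaves {(19, Zed, 2, Alpha), (19, Zed, 3, Atlas), (19, Zed, 4, Gamma), (19, Zed, 5, Orion), (19, Zed, 8, Omega), (21, Zed, 2, Alpha), (21, Zed, 3, Atlas), (21, Zed, 4, Gamma), (21, Zed, 5, Orion), (21, Zed, 8, Omega), (36, Zed, 2, Alpha), (36, Zed, 3, Atlas), (36, Zed, 4, Gamma), (36, Zed, 5, Orion), (36, Zed, 8, Omega)}.
Projecting to credits, title (10 duplicate(s) eliminated): {(2, Alpha), (3, Atlas), (4, Gamma), (5, Orion), (8, Omega)}

{(2, Alpha), (3, Atlas), (4, Gamma), (5, Orion), (8, Omega)}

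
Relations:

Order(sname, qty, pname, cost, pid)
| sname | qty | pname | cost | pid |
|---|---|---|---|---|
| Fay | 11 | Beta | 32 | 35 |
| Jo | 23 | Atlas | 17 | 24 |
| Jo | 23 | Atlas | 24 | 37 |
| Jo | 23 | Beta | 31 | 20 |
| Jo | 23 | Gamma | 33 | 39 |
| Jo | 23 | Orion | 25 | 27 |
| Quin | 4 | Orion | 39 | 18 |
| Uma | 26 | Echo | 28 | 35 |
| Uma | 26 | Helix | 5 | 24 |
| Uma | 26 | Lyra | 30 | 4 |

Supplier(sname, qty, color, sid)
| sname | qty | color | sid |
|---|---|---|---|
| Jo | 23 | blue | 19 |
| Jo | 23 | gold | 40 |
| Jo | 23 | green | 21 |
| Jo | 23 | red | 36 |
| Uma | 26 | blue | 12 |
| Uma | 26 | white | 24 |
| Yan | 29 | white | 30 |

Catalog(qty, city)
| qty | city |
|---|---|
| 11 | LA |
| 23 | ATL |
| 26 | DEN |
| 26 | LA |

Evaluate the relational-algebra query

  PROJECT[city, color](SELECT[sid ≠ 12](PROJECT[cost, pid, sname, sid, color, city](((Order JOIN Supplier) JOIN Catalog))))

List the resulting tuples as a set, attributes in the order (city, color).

{(ATL, blue), (ATL, gold), (ATL, green), (ATL, red), (DEN, white), (LA, white)}

Natural join on sname, qty: {(Jo, 23, Atlas, 17, 24, blue, 19), (Jo, 23, Atlas, 17, 24, gold, 40), (Jo, 23, Atlas, 17, 24, green, 21), (Jo, 23, Atlas, 17, 24, red, 36), (Jo, 23, Atlas, 24, 37, blue, 19), (Jo, 23, Atlas, 24, 37, gold, 40), (Jo, 23, Atlas, 24, 37, green, 21), (Jo, 23, Atlas, 24, 37, red, 36), (Jo, 23, Beta, 31, 20, blue, 19), (Jo, 23, Beta, 31, 20, gold, 40), (Jo, 23, Beta, 31, 20, green, 21), (Jo, 23, Beta, 31, 20, red, 36), (Jo, 23, Gamma, 33, 39, blue, 19), (Jo, 23, Gamma, 33, 39, gold, 40), (Jo, 23, Gamma, 33, 39, green, 21), (Jo, 23, Gamma, 33, 39, red, 36), (Jo, 23, Orion, 25, 27, blue, 19), (Jo, 23, Orion, 25, 27, gold, 40), (Jo, 23, Orion, 25, 27, green, 21), (Jo, 23, Orion, 25, 27, red, 36), (Uma, 26, Echo, 28, 35, blue, 12), (Uma, 26, Echo, 28, 35, white, 24), (Uma, 26, Helix, 5, 24, blue, 12), (Uma, 26, Helix, 5, 24, white, 24), (Uma, 26, Lyra, 30, 4, blue, 12), (Uma, 26, Lyra, 30, 4, white, 24)}
Natural join on qty: {(Jo, 23, Atlas, 17, 24, blue, 19, ATL), (Jo, 23, Atlas, 17, 24, gold, 40, ATL), (Jo, 23, Atlas, 17, 24, green, 21, ATL), (Jo, 23, Atlas, 17, 24, red, 36, ATL), (Jo, 23, Atlas, 24, 37, blue, 19, ATL), (Jo, 23, Atlas, 24, 37, gold, 40, ATL), (Jo, 23, Atlas, 24, 37, green, 21, ATL), (Jo, 23, Atlas, 24, 37, red, 36, ATL), (Jo, 23, Beta, 31, 20, blue, 19, ATL), (Jo, 23, Beta, 31, 20, gold, 40, ATL), (Jo, 23, Beta, 31, 20, green, 21, ATL), (Jo, 23, Beta, 31, 20, red, 36, ATL), (Jo, 23, Gamma, 33, 39, blue, 19, ATL), (Jo, 23, Gamma, 33, 39, gold, 40, ATL), (Jo, 23, Gamma, 33, 39, green, 21, ATL), (Jo, 23, Gamma, 33, 39, red, 36, ATL), (Jo, 23, Orion, 25, 27, blue, 19, ATL), (Jo, 23, Orion, 25, 27, gold, 40, ATL), (Jo, 23, Orion, 25, 27, green, 21, ATL), (Jo, 23, Orion, 25, 27, red, 36, ATL), (Uma, 26, Echo, 28, 35, blue, 12, DEN), (Uma, 26, Echo, 28, 35, blue, 12, LA), (Uma, 26, Echo, 28, 35, white, 24, DEN), (Uma, 26, Echo, 28, 35, white, 24, LA), (Uma, 26, Helix, 5, 24, blue, 12, DEN), (Uma, 26, Helix, 5, 24, blue, 12, LA), (Uma, 26, Helix, 5, 24, white, 24, DEN), (Uma, 26, Helix, 5, 24, white, 24, LA), (Uma, 26, Lyra, 30, 4, blue, 12, DEN), (Uma, 26, Lyra, 30, 4, blue, 12, LA), (Uma, 26, Lyra, 30, 4, white, 24, DEN), (Uma, 26, Lyra, 30, 4, white, 24, LA)}
Keep only column(s) cost, pid, sname, sid, color, city: {(17, 24, Jo, 19, blue, ATL), (17, 24, Jo, 21, green, ATL), (17, 24, Jo, 36, red, ATL), (17, 24, Jo, 40, gold, ATL), (24, 37, Jo, 19, blue, ATL), (24, 37, Jo, 21, green, ATL), (24, 37, Jo, 36, red, ATL), (24, 37, Jo, 40, gold, ATL), (25, 27, Jo, 19, blue, ATL), (25, 27, Jo, 21, green, ATL), (25, 27, Jo, 36, red, ATL), (25, 27, Jo, 40, gold, ATL), (28, 35, Uma, 12, blue, DEN), (28, 35, Uma, 12, blue, LA), (28, 35, Uma, 24, white, DEN), (28, 35, Uma, 24, white, LA), (30, 4, Uma, 12, blue, DEN), (30, 4, Uma, 12, blue, LA), (30, 4, Uma, 24, white, DEN), (30, 4, Uma, 24, white, LA), (31, 20, Jo, 19, blue, ATL), (31, 20, Jo, 21, green, ATL), (31, 20, Jo, 36, red, ATL), (31, 20, Jo, 40, gold, ATL), (33, 39, Jo, 19, blue, ATL), (33, 39, Jo, 21, green, ATL), (33, 39, Jo, 36, red, ATL), (33, 39, Jo, 40, gold, ATL), (5, 24, Uma, 12, blue, DEN), (5, 24, Uma, 12, blue, LA), (5, 24, Uma, 24, white, DEN), (5, 24, Uma, 24, white, LA)}
σ[sid ≠ 12]: keep tuples satisfying sid ≠ 12 → {(17, 24, Jo, 19, blue, ATL), (17, 24, Jo, 21, green, ATL), (17, 24, Jo, 36, red, ATL), (17, 24, Jo, 40, gold, ATL), (24, 37, Jo, 19, blue, ATL), (24, 37, Jo, 21, green, ATL), (24, 37, Jo, 36, red, ATL), (24, 37, Jo, 40, gold, ATL), (25, 27, Jo, 19, blue, ATL), (25, 27, Jo, 21, green, ATL), (25, 27, Jo, 36, red, ATL), (25, 27, Jo, 40, gold, ATL), (28, 35, Uma, 24, white, DEN), (28, 35, Uma, 24, white, LA), (30, 4, Uma, 24, white, DEN), (30, 4, Uma, 24, white, LA), (31, 20, Jo, 19, blue, ATL), (31, 20, Jo, 21, green, ATL), (31, 20, Jo, 36, red, ATL), (31, 20, Jo, 40, gold, ATL), (33, 39, Jo, 19, blue, ATL), (33, 39, Jo, 21, green, ATL), (33, 39, Jo, 36, red, ATL), (33, 39, Jo, 40, gold, ATL), (5, 24, Uma, 24, white, DEN), (5, 24, Uma, 24, white, LA)}
Keep only column(s) city, color (20 duplicate(s) eliminated): {(ATL, blue), (ATL, gold), (ATL, green), (ATL, red), (DEN, white), (LA, white)}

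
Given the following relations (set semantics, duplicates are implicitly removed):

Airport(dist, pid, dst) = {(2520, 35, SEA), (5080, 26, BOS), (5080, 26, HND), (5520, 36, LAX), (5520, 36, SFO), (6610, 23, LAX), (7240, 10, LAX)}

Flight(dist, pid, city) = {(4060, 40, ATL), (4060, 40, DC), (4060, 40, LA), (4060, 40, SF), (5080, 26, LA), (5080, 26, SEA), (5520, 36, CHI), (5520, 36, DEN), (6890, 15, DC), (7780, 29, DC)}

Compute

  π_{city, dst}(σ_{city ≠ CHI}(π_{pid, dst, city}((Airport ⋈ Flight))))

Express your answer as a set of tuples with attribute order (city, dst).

{(DEN, LAX), (DEN, SFO), (LA, BOS), (LA, HND), (SEA, BOS), (SEA, HND)}

Joining Airport and Flight on dist, pid yields {(5080, 26, BOS, LA), (5080, 26, BOS, SEA), (5080, 26, HND, LA), (5080, 26, HND, SEA), (5520, 36, LAX, CHI), (5520, 36, LAX, DEN), (5520, 36, SFO, CHI), (5520, 36, SFO, DEN)}.
π_{pid, dst, city} gives {(26, BOS, LA), (26, BOS, SEA), (26, HND, LA), (26, HND, SEA), (36, LAX, CHI), (36, LAX, DEN), (36, SFO, CHI), (36, SFO, DEN)}.
Selection city ≠ CHI: {(26, BOS, LA), (26, BOS, SEA), (26, HND, LA), (26, HND, SEA), (36, LAX, DEN), (36, SFO, DEN)}
π_{city, dst} gives {(DEN, LAX), (DEN, SFO), (LA, BOS), (LA, HND), (SEA, BOS), (SEA, HND)}.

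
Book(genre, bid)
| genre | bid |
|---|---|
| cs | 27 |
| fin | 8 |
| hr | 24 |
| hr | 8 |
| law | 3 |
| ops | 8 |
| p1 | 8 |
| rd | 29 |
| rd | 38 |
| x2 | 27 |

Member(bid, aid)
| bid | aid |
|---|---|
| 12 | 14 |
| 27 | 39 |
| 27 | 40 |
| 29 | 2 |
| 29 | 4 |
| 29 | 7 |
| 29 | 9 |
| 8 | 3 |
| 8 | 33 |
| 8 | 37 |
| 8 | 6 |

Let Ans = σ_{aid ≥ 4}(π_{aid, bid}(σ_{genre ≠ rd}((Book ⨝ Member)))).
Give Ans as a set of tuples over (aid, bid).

{(33, 8), (37, 8), (39, 27), (40, 27), (6, 8)}

Natural join on bid: {(cs, 27, 39), (cs, 27, 40), (fin, 8, 3), (fin, 8, 33), (fin, 8, 37), (fin, 8, 6), (hr, 8, 3), (hr, 8, 33), (hr, 8, 37), (hr, 8, 6), (ops, 8, 3), (ops, 8, 33), (ops, 8, 37), (ops, 8, 6), (p1, 8, 3), (p1, 8, 33), (p1, 8, 37), (p1, 8, 6), (rd, 29, 2), (rd, 29, 4), (rd, 29, 7), (rd, 29, 9), (x2, 27, 39), (x2, 27, 40)}
σ[genre ≠ rd]: keep tuples satisfying genre ≠ rd → {(cs, 27, 39), (cs, 27, 40), (fin, 8, 3), (fin, 8, 33), (fin, 8, 37), (fin, 8, 6), (hr, 8, 3), (hr, 8, 33), (hr, 8, 37), (hr, 8, 6), (ops, 8, 3), (ops, 8, 33), (ops, 8, 37), (ops, 8, 6), (p1, 8, 3), (p1, 8, 33), (p1, 8, 37), (p1, 8, 6), (x2, 27, 39), (x2, 27, 40)}
Projecting to aid, bid (14 duplicate(s) eliminated): {(3, 8), (33, 8), (37, 8), (39, 27), (40, 27), (6, 8)}
σ[aid ≥ 4]: keep tuples satisfying aid ≥ 4 → {(33, 8), (37, 8), (39, 27), (40, 27), (6, 8)}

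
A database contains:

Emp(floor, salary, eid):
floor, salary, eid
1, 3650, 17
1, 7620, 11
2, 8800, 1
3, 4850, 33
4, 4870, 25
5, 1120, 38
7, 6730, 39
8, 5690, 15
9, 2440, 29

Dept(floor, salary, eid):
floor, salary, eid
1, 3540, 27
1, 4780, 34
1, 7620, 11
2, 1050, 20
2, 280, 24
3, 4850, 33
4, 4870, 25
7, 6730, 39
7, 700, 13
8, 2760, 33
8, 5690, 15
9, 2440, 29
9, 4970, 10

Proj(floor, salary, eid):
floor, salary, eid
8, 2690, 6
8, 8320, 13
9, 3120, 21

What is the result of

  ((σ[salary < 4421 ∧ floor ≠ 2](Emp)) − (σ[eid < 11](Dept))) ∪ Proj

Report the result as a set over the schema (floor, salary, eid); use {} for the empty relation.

Filtering on salary < 4421 ∧ floor ≠ 2 leaves {(1, 3650, 17), (5, 1120, 38), (9, 2440, 29)}.
Filtering on eid < 11 leaves {(9, 4970, 10)}.
Difference: {(1, 3650, 17), (5, 1120, 38), (9, 2440, 29)} with {(9, 4970, 10)} → {(1, 3650, 17), (5, 1120, 38), (9, 2440, 29)}
Union: {(1, 3650, 17), (5, 1120, 38), (9, 2440, 29)} with {(8, 2690, 6), (8, 8320, 13), (9, 3120, 21)} → {(1, 3650, 17), (5, 1120, 38), (8, 2690, 6), (8, 8320, 13), (9, 2440, 29), (9, 3120, 21)}

{(1, 3650, 17), (5, 1120, 38), (8, 2690, 6), (8, 8320, 13), (9, 2440, 29), (9, 3120, 21)}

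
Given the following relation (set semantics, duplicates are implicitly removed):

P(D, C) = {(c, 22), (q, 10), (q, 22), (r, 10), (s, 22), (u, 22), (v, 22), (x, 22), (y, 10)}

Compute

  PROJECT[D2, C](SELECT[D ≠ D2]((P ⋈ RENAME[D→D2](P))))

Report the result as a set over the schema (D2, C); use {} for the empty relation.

{(c, 22), (q, 10), (q, 22), (r, 10), (s, 22), (u, 22), (v, 22), (x, 22), (y, 10)}

ρ[D→D2]: schema becomes (D2, C); tuples unchanged.
Joining P and RENAME[D→D2](P) on C yields {(c, 22, c), (c, 22, q), (c, 22, s), (c, 22, u), (c, 22, v), (c, 22, x), (q, 10, q), (q, 10, r), (q, 10, y), (q, 22, c), (q, 22, q), (q, 22, s), (q, 22, u), (q, 22, v), (q, 22, x), (r, 10, q), (r, 10, r), (r, 10, y), (s, 22, c), (s, 22, q), (s, 22, s), (s, 22, u), (s, 22, v), (s, 22, x), (u, 22, c), (u, 22, q), (u, 22, s), (u, 22, u), (u, 22, v), (u, 22, x), (v, 22, c), (v, 22, q), (v, 22, s), (v, 22, u), (v, 22, v), (v, 22, x), (x, 22, c), (x, 22, q), (x, 22, s), (x, 22, u), (x, 22, v), (x, 22, x), (y, 10, q), (y, 10, r), (y, 10, y)}.
Apply σ_{D ≠ D2}; surviving tuples: {(c, 22, q), (c, 22, s), (c, 22, u), (c, 22, v), (c, 22, x), (q, 10, r), (q, 10, y), (q, 22, c), (q, 22, s), (q, 22, u), (q, 22, v), (q, 22, x), (r, 10, q), (r, 10, y), (s, 22, c), (s, 22, q), (s, 22, u), (s, 22, v), (s, 22, x), (u, 22, c), (u, 22, q), (u, 22, s), (u, 22, v), (u, 22, x), (v, 22, c), (v, 22, q), (v, 22, s), (v, 22, u), (v, 22, x), (x, 22, c), (x, 22, q), (x, 22, s), (x, 22, u), (x, 22, v), (y, 10, q), (y, 10, r)}
Keep only column(s) D2, C (27 duplicate(s) eliminated): {(c, 22), (q, 10), (q, 22), (r, 10), (s, 22), (u, 22), (v, 22), (x, 22), (y, 10)}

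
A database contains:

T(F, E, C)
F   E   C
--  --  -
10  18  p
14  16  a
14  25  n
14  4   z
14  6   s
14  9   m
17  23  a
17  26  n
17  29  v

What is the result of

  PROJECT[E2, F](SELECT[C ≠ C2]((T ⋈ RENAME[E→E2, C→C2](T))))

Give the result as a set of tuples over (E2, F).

{(16, 14), (23, 17), (25, 14), (26, 17), (29, 17), (4, 14), (6, 14), (9, 14)}

ρ[E→E2, C→C2]: schema becomes (F, E2, C2); tuples unchanged.
Joining T and RENAME[E→E2, C→C2](T) on F yields {(10, 18, p, 18, p), (14, 16, a, 16, a), (14, 16, a, 25, n), (14, 16, a, 4, z), (14, 16, a, 6, s), (14, 16, a, 9, m), (14, 25, n, 16, a), (14, 25, n, 25, n), (14, 25, n, 4, z), (14, 25, n, 6, s), (14, 25, n, 9, m), (14, 4, z, 16, a), (14, 4, z, 25, n), (14, 4, z, 4, z), (14, 4, z, 6, s), (14, 4, z, 9, m), (14, 6, s, 16, a), (14, 6, s, 25, n), (14, 6, s, 4, z), (14, 6, s, 6, s), (14, 6, s, 9, m), (14, 9, m, 16, a), (14, 9, m, 25, n), (14, 9, m, 4, z), (14, 9, m, 6, s), (14, 9, m, 9, m), (17, 23, a, 23, a), (17, 23, a, 26, n), (17, 23, a, 29, v), (17, 26, n, 23, a), (17, 26, n, 26, n), (17, 26, n, 29, v), (17, 29, v, 23, a), (17, 29, v, 26, n), (17, 29, v, 29, v)}.
Filtering on C ≠ C2 leaves {(14, 16, a, 25, n), (14, 16, a, 4, z), (14, 16, a, 6, s), (14, 16, a, 9, m), (14, 25, n, 16, a), (14, 25, n, 4, z), (14, 25, n, 6, s), (14, 25, n, 9, m), (14, 4, z, 16, a), (14, 4, z, 25, n), (14, 4, z, 6, s), (14, 4, z, 9, m), (14, 6, s, 16, a), (14, 6, s, 25, n), (14, 6, s, 4, z), (14, 6, s, 9, m), (14, 9, m, 16, a), (14, 9, m, 25, n), (14, 9, m, 4, z), (14, 9, m, 6, s), (17, 23, a, 26, n), (17, 23, a, 29, v), (17, 26, n, 23, a), (17, 26, n, 29, v), (17, 29, v, 23, a), (17, 29, v, 26, n)}.
Projecting to E2, F (18 duplicate(s) eliminated): {(16, 14), (23, 17), (25, 14), (26, 17), (29, 17), (4, 14), (6, 14), (9, 14)}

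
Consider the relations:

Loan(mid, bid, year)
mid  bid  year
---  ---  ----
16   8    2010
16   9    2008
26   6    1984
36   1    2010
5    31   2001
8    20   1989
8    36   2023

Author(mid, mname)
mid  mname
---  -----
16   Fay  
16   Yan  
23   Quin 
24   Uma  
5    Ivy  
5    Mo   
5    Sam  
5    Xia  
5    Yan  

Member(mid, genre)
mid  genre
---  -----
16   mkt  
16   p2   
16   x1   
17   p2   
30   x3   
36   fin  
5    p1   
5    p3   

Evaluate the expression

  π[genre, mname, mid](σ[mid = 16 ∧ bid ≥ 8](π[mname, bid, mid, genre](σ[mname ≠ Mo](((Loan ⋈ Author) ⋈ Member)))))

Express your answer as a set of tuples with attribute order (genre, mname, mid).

{(mkt, Fay, 16), (mkt, Yan, 16), (p2, Fay, 16), (p2, Yan, 16), (x1, Fay, 16), (x1, Yan, 16)}

Loan ⋈ Author (natural join on mid): {(16, 8, 2010, Fay), (16, 8, 2010, Yan), (16, 9, 2008, Fay), (16, 9, 2008, Yan), (5, 31, 2001, Ivy), (5, 31, 2001, Mo), (5, 31, 2001, Sam), (5, 31, 2001, Xia), (5, 31, 2001, Yan)}
(Loan ⋈ Author) ⋈ Member (natural join on mid): {(16, 8, 2010, Fay, mkt), (16, 8, 2010, Fay, p2), (16, 8, 2010, Fay, x1), (16, 8, 2010, Yan, mkt), (16, 8, 2010, Yan, p2), (16, 8, 2010, Yan, x1), (16, 9, 2008, Fay, mkt), (16, 9, 2008, Fay, p2), (16, 9, 2008, Fay, x1), (16, 9, 2008, Yan, mkt), (16, 9, 2008, Yan, p2), (16, 9, 2008, Yan, x1), (5, 31, 2001, Ivy, p1), (5, 31, 2001, Ivy, p3), (5, 31, 2001, Mo, p1), (5, 31, 2001, Mo, p3), (5, 31, 2001, Sam, p1), (5, 31, 2001, Sam, p3), (5, 31, 2001, Xia, p1), (5, 31, 2001, Xia, p3), (5, 31, 2001, Yan, p1), (5, 31, 2001, Yan, p3)}
Selection mname ≠ Mo: {(16, 8, 2010, Fay, mkt), (16, 8, 2010, Fay, p2), (16, 8, 2010, Fay, x1), (16, 8, 2010, Yan, mkt), (16, 8, 2010, Yan, p2), (16, 8, 2010, Yan, x1), (16, 9, 2008, Fay, mkt), (16, 9, 2008, Fay, p2), (16, 9, 2008, Fay, x1), (16, 9, 2008, Yan, mkt), (16, 9, 2008, Yan, p2), (16, 9, 2008, Yan, x1), (5, 31, 2001, Ivy, p1), (5, 31, 2001, Ivy, p3), (5, 31, 2001, Sam, p1), (5, 31, 2001, Sam, p3), (5, 31, 2001, Xia, p1), (5, 31, 2001, Xia, p3), (5, 31, 2001, Yan, p1), (5, 31, 2001, Yan, p3)}
π[mname, bid, mid, genre]: project onto (mname, bid, mid, genre) → {(Fay, 8, 16, mkt), (Fay, 8, 16, p2), (Fay, 8, 16, x1), (Fay, 9, 16, mkt), (Fay, 9, 16, p2), (Fay, 9, 16, x1), (Ivy, 31, 5, p1), (Ivy, 31, 5, p3), (Sam, 31, 5, p1), (Sam, 31, 5, p3), (Xia, 31, 5, p1), (Xia, 31, 5, p3), (Yan, 31, 5, p1), (Yan, 31, 5, p3), (Yan, 8, 16, mkt), (Yan, 8, 16, p2), (Yan, 8, 16, x1), (Yan, 9, 16, mkt), (Yan, 9, 16, p2), (Yan, 9, 16, x1)}
Selection mid = 16 ∧ bid ≥ 8: {(Fay, 8, 16, mkt), (Fay, 8, 16, p2), (Fay, 8, 16, x1), (Fay, 9, 16, mkt), (Fay, 9, 16, p2), (Fay, 9, 16, x1), (Yan, 8, 16, mkt), (Yan, 8, 16, p2), (Yan, 8, 16, x1), (Yan, 9, 16, mkt), (Yan, 9, 16, p2), (Yan, 9, 16, x1)}
π[genre, mname, mid]: project onto (genre, mname, mid) (6 duplicate(s) eliminated) → {(mkt, Fay, 16), (mkt, Yan, 16), (p2, Fay, 16), (p2, Yan, 16), (x1, Fay, 16), (x1, Yan, 16)}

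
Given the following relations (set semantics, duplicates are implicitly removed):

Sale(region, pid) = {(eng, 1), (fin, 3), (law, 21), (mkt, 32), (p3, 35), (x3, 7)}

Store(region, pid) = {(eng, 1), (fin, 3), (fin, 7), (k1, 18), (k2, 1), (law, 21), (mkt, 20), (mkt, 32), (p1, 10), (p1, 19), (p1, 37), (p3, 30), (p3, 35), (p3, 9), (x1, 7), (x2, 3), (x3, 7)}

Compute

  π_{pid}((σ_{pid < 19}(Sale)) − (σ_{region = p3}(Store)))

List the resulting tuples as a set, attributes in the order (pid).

{1, 3, 7}

Apply σ_{pid < 19}; surviving tuples: {(eng, 1), (fin, 3), (x3, 7)}
Apply σ_{region = p3}; surviving tuples: {(p3, 30), (p3, 35), (p3, 9)}
Set difference of the two operands is {(eng, 1), (fin, 3), (x3, 7)}.
π[pid]: project onto (pid) → {1, 3, 7}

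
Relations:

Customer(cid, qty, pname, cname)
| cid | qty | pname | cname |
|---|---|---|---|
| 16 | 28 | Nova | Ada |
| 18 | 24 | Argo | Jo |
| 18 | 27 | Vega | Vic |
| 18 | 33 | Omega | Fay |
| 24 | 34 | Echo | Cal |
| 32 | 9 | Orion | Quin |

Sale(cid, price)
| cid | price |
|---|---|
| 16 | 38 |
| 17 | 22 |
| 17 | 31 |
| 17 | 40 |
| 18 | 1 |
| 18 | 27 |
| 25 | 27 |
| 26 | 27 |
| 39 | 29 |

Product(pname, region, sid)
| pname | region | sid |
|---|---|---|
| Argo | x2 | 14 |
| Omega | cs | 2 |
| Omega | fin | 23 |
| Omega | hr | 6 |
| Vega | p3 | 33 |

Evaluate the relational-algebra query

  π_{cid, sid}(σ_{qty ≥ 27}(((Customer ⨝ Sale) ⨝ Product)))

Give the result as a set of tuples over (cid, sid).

Customer ⋈ Sale (natural join on cid): {(16, 28, Nova, Ada, 38), (18, 24, Argo, Jo, 1), (18, 24, Argo, Jo, 27), (18, 27, Vega, Vic, 1), (18, 27, Vega, Vic, 27), (18, 33, Omega, Fay, 1), (18, 33, Omega, Fay, 27)}
(Customer ⨝ Sale) ⋈ Product (natural join on pname): {(18, 24, Argo, Jo, 1, x2, 14), (18, 24, Argo, Jo, 27, x2, 14), (18, 27, Vega, Vic, 1, p3, 33), (18, 27, Vega, Vic, 27, p3, 33), (18, 33, Omega, Fay, 1, cs, 2), (18, 33, Omega, Fay, 1, fin, 23), (18, 33, Omega, Fay, 1, hr, 6), (18, 33, Omega, Fay, 27, cs, 2), (18, 33, Omega, Fay, 27, fin, 23), (18, 33, Omega, Fay, 27, hr, 6)}
σ[qty ≥ 27]: keep tuples satisfying qty ≥ 27 → {(18, 27, Vega, Vic, 1, p3, 33), (18, 27, Vega, Vic, 27, p3, 33), (18, 33, Omega, Fay, 1, cs, 2), (18, 33, Omega, Fay, 1, fin, 23), (18, 33, Omega, Fay, 1, hr, 6), (18, 33, Omega, Fay, 27, cs, 2), (18, 33, Omega, Fay, 27, fin, 23), (18, 33, Omega, Fay, 27, hr, 6)}
Projecting to cid, sid (4 duplicate(s) eliminated): {(18, 2), (18, 23), (18, 33), (18, 6)}

{(18, 2), (18, 23), (18, 33), (18, 6)}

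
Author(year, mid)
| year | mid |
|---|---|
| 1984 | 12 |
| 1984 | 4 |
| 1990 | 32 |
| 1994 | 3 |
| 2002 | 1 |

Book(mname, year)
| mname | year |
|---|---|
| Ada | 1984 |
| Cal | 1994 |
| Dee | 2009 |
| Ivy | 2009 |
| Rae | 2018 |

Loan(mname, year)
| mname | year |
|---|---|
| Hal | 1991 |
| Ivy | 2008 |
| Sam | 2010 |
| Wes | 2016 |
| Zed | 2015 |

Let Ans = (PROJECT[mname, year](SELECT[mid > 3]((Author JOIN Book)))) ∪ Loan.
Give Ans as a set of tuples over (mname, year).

Natural join on year: {(1984, 12, Ada), (1984, 4, Ada), (1994, 3, Cal)}
Selection mid > 3: {(1984, 12, Ada), (1984, 4, Ada)}
π_{mname, year} gives {(Ada, 1984)} (1 duplicate(s) eliminated).
Taking the union: {(Ada, 1984), (Hal, 1991), (Ivy, 2008), (Sam, 2010), (Wes, 2016), (Zed, 2015)}

{(Ada, 1984), (Hal, 1991), (Ivy, 2008), (Sam, 2010), (Wes, 2016), (Zed, 2015)}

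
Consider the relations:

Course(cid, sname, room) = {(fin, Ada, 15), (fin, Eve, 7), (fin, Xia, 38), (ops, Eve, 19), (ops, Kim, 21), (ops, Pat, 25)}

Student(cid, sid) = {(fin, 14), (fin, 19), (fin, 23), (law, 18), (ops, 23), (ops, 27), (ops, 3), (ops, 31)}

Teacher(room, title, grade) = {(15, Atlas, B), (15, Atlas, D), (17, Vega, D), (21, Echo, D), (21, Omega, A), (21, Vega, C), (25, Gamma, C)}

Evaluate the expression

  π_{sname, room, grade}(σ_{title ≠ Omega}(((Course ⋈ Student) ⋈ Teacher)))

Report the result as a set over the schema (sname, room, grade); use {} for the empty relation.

Course ⋈ Student (natural join on cid): {(fin, Ada, 15, 14), (fin, Ada, 15, 19), (fin, Ada, 15, 23), (fin, Eve, 7, 14), (fin, Eve, 7, 19), (fin, Eve, 7, 23), (fin, Xia, 38, 14), (fin, Xia, 38, 19), (fin, Xia, 38, 23), (ops, Eve, 19, 23), (ops, Eve, 19, 27), (ops, Eve, 19, 3), (ops, Eve, 19, 31), (ops, Kim, 21, 23), (ops, Kim, 21, 27), (ops, Kim, 21, 3), (ops, Kim, 21, 31), (ops, Pat, 25, 23), (ops, Pat, 25, 27), (ops, Pat, 25, 3), (ops, Pat, 25, 31)}
(Course ⋈ Student) ⋈ Teacher (natural join on room): {(fin, Ada, 15, 14, Atlas, B), (fin, Ada, 15, 14, Atlas, D), (fin, Ada, 15, 19, Atlas, B), (fin, Ada, 15, 19, Atlas, D), (fin, Ada, 15, 23, Atlas, B), (fin, Ada, 15, 23, Atlas, D), (ops, Kim, 21, 23, Echo, D), (ops, Kim, 21, 23, Omega, A), (ops, Kim, 21, 23, Vega, C), (ops, Kim, 21, 27, Echo, D), (ops, Kim, 21, 27, Omega, A), (ops, Kim, 21, 27, Vega, C), (ops, Kim, 21, 3, Echo, D), (ops, Kim, 21, 3, Omega, A), (ops, Kim, 21, 3, Vega, C), (ops, Kim, 21, 31, Echo, D), (ops, Kim, 21, 31, Omega, A), (ops, Kim, 21, 31, Vega, C), (ops, Pat, 25, 23, Gamma, C), (ops, Pat, 25, 27, Gamma, C), (ops, Pat, 25, 3, Gamma, C), (ops, Pat, 25, 31, Gamma, C)}
σ[title ≠ Omega]: keep tuples satisfying title ≠ Omega → {(fin, Ada, 15, 14, Atlas, B), (fin, Ada, 15, 14, Atlas, D), (fin, Ada, 15, 19, Atlas, B), (fin, Ada, 15, 19, Atlas, D), (fin, Ada, 15, 23, Atlas, B), (fin, Ada, 15, 23, Atlas, D), (ops, Kim, 21, 23, Echo, D), (ops, Kim, 21, 23, Vega, C), (ops, Kim, 21, 27, Echo, D), (ops, Kim, 21, 27, Vega, C), (ops, Kim, 21, 3, Echo, D), (ops, Kim, 21, 3, Vega, C), (ops, Kim, 21, 31, Echo, D), (ops, Kim, 21, 31, Vega, C), (ops, Pat, 25, 23, Gamma, C), (ops, Pat, 25, 27, Gamma, C), (ops, Pat, 25, 3, Gamma, C), (ops, Pat, 25, 31, Gamma, C)}
π_{sname, room, grade} gives {(Ada, 15, B), (Ada, 15, D), (Kim, 21, C), (Kim, 21, D), (Pat, 25, C)} (13 duplicate(s) eliminated).

{(Ada, 15, B), (Ada, 15, D), (Kim, 21, C), (Kim, 21, D), (Pat, 25, C)}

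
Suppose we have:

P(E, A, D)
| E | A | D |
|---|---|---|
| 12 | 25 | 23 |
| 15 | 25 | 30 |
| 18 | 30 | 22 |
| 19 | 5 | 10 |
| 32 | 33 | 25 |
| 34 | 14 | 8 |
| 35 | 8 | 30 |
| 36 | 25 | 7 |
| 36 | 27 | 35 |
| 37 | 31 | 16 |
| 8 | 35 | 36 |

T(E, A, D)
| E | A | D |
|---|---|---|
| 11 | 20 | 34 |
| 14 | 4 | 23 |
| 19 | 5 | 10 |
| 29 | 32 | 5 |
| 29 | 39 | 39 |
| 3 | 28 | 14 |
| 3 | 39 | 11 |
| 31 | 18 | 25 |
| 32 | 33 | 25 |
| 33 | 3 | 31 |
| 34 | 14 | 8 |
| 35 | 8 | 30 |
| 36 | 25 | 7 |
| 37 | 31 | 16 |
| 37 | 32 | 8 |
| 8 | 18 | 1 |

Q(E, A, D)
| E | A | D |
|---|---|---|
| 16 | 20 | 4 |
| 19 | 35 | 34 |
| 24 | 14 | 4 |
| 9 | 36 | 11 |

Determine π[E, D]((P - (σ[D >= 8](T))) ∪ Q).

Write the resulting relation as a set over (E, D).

{(12, 23), (15, 30), (16, 4), (18, 22), (19, 34), (24, 4), (36, 35), (36, 7), (8, 36), (9, 11)}

Filtering on D >= 8 leaves {(11, 20, 34), (14, 4, 23), (19, 5, 10), (29, 39, 39), (3, 28, 14), (3, 39, 11), (31, 18, 25), (32, 33, 25), (33, 3, 31), (34, 14, 8), (35, 8, 30), (37, 31, 16), (37, 32, 8)}.
Difference: {(12, 25, 23), (15, 25, 30), (18, 30, 22), (19, 5, 10), (32, 33, 25), (34, 14, 8), (35, 8, 30), (36, 25, 7), (36, 27, 35), (37, 31, 16), (8, 35, 36)} with {(11, 20, 34), (14, 4, 23), (19, 5, 10), (29, 39, 39), (3, 28, 14), (3, 39, 11), (31, 18, 25), (32, 33, 25), (33, 3, 31), (34, 14, 8), (35, 8, 30), (37, 31, 16), (37, 32, 8)} → {(12, 25, 23), (15, 25, 30), (18, 30, 22), (36, 25, 7), (36, 27, 35), (8, 35, 36)}
Union: {(12, 25, 23), (15, 25, 30), (18, 30, 22), (36, 25, 7), (36, 27, 35), (8, 35, 36)} with {(16, 20, 4), (19, 35, 34), (24, 14, 4), (9, 36, 11)} → {(12, 25, 23), (15, 25, 30), (16, 20, 4), (18, 30, 22), (19, 35, 34), (24, 14, 4), (36, 25, 7), (36, 27, 35), (8, 35, 36), (9, 36, 11)}
π[E, D]: project onto (E, D) → {(12, 23), (15, 30), (16, 4), (18, 22), (19, 34), (24, 4), (36, 35), (36, 7), (8, 36), (9, 11)}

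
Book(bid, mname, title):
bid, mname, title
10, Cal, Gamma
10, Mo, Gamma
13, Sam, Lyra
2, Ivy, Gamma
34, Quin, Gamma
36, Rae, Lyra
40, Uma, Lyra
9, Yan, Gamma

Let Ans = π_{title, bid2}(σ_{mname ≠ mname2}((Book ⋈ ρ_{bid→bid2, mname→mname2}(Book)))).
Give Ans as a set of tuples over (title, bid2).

{(Gamma, 10), (Gamma, 2), (Gamma, 34), (Gamma, 9), (Lyra, 13), (Lyra, 36), (Lyra, 40)}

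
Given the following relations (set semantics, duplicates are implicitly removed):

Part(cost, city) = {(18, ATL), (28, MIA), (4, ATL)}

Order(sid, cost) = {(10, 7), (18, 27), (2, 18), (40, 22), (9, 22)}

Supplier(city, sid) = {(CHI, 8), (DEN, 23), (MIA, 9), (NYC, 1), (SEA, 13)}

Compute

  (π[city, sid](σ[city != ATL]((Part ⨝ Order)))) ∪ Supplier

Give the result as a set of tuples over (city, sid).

{(CHI, 8), (DEN, 23), (MIA, 9), (NYC, 1), (SEA, 13)}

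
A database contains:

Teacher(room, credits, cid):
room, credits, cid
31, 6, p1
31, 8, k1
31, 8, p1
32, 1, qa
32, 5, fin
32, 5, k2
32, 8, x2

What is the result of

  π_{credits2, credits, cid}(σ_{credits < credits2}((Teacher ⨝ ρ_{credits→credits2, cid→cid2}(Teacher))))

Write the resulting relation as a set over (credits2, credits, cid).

ρ[credits→credits2, cid→cid2]: schema becomes (room, credits2, cid2); tuples unchanged.
Teacher ⋈ ρ_{credits→credits2, cid→cid2}(Teacher) (natural join on room): {(31, 6, p1, 6, p1), (31, 6, p1, 8, k1), (31, 6, p1, 8, p1), (31, 8, k1, 6, p1), (31, 8, k1, 8, k1), (31, 8, k1, 8, p1), (31, 8, p1, 6, p1), (31, 8, p1, 8, k1), (31, 8, p1, 8, p1), (32, 1, qa, 1, qa), (32, 1, qa, 5, fin), (32, 1, qa, 5, k2), (32, 1, qa, 8, x2), (32, 5, fin, 1, qa), (32, 5, fin, 5, fin), (32, 5, fin, 5, k2), (32, 5, fin, 8, x2), (32, 5, k2, 1, qa), (32, 5, k2, 5, fin), (32, 5, k2, 5, k2), (32, 5, k2, 8, x2), (32, 8, x2, 1, qa), (32, 8, x2, 5, fin), (32, 8, x2, 5, k2), (32, 8, x2, 8, x2)}
Apply σ_{credits < credits2}; surviving tuples: {(31, 6, p1, 8, k1), (31, 6, p1, 8, p1), (32, 1, qa, 5, fin), (32, 1, qa, 5, k2), (32, 1, qa, 8, x2), (32, 5, fin, 8, x2), (32, 5, k2, 8, x2)}
Keep only column(s) credits2, credits, cid (2 duplicate(s) eliminated): {(5, 1, qa), (8, 1, qa), (8, 5, fin), (8, 5, k2), (8, 6, p1)}

{(5, 1, qa), (8, 1, qa), (8, 5, fin), (8, 5, k2), (8, 6, p1)}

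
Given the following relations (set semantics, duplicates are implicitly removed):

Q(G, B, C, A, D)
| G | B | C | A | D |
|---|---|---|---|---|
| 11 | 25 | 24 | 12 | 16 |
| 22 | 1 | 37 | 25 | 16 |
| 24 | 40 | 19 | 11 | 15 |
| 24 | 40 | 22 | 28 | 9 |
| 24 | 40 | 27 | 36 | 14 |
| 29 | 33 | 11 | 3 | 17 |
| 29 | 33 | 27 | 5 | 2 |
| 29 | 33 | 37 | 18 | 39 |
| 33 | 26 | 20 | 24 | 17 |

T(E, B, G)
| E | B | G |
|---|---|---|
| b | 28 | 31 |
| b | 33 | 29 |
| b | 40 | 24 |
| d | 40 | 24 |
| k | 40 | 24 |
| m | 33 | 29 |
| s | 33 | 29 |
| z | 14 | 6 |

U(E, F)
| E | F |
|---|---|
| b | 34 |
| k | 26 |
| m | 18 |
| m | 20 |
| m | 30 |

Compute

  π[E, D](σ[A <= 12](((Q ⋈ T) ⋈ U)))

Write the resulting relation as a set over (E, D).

Joining Q and T on G, B yields {(24, 40, 19, 11, 15, b), (24, 40, 19, 11, 15, d), (24, 40, 19, 11, 15, k), (24, 40, 22, 28, 9, b), (24, 40, 22, 28, 9, d), (24, 40, 22, 28, 9, k), (24, 40, 27, 36, 14, b), (24, 40, 27, 36, 14, d), (24, 40, 27, 36, 14, k), (29, 33, 11, 3, 17, b), (29, 33, 11, 3, 17, m), (29, 33, 11, 3, 17, s), (29, 33, 27, 5, 2, b), (29, 33, 27, 5, 2, m), (29, 33, 27, 5, 2, s), (29, 33, 37, 18, 39, b), (29, 33, 37, 18, 39, m), (29, 33, 37, 18, 39, s)}.
Joining (Q ⋈ T) and U on E yields {(24, 40, 19, 11, 15, b, 34), (24, 40, 19, 11, 15, k, 26), (24, 40, 22, 28, 9, b, 34), (24, 40, 22, 28, 9, k, 26), (24, 40, 27, 36, 14, b, 34), (24, 40, 27, 36, 14, k, 26), (29, 33, 11, 3, 17, b, 34), (29, 33, 11, 3, 17, m, 18), (29, 33, 11, 3, 17, m, 20), (29, 33, 11, 3, 17, m, 30), (29, 33, 27, 5, 2, b, 34), (29, 33, 27, 5, 2, m, 18), (29, 33, 27, 5, 2, m, 20), (29, 33, 27, 5, 2, m, 30), (29, 33, 37, 18, 39, b, 34), (29, 33, 37, 18, 39, m, 18), (29, 33, 37, 18, 39, m, 20), (29, 33, 37, 18, 39, m, 30)}.
Selection A <= 12: {(24, 40, 19, 11, 15, b, 34), (24, 40, 19, 11, 15, k, 26), (29, 33, 11, 3, 17, b, 34), (29, 33, 11, 3, 17, m, 18), (29, 33, 11, 3, 17, m, 20), (29, 33, 11, 3, 17, m, 30), (29, 33, 27, 5, 2, b, 34), (29, 33, 27, 5, 2, m, 18), (29, 33, 27, 5, 2, m, 20), (29, 33, 27, 5, 2, m, 30)}
Projecting to E, D (4 duplicate(s) eliminated): {(b, 15), (b, 17), (b, 2), (k, 15), (m, 17), (m, 2)}

{(b, 15), (b, 17), (b, 2), (k, 15), (m, 17), (m, 2)}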